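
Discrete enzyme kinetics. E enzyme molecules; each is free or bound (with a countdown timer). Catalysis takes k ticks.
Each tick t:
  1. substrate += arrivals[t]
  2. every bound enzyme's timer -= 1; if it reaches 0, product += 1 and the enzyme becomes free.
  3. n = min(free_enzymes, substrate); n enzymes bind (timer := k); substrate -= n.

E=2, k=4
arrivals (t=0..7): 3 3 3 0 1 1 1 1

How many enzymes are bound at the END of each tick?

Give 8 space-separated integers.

t=0: arr=3 -> substrate=1 bound=2 product=0
t=1: arr=3 -> substrate=4 bound=2 product=0
t=2: arr=3 -> substrate=7 bound=2 product=0
t=3: arr=0 -> substrate=7 bound=2 product=0
t=4: arr=1 -> substrate=6 bound=2 product=2
t=5: arr=1 -> substrate=7 bound=2 product=2
t=6: arr=1 -> substrate=8 bound=2 product=2
t=7: arr=1 -> substrate=9 bound=2 product=2

Answer: 2 2 2 2 2 2 2 2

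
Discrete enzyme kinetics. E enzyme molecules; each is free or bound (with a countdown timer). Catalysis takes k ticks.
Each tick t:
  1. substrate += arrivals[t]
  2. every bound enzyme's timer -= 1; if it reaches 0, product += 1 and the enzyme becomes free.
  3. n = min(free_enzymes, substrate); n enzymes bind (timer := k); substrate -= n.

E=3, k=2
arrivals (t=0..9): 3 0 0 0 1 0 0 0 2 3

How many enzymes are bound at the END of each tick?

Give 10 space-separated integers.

Answer: 3 3 0 0 1 1 0 0 2 3

Derivation:
t=0: arr=3 -> substrate=0 bound=3 product=0
t=1: arr=0 -> substrate=0 bound=3 product=0
t=2: arr=0 -> substrate=0 bound=0 product=3
t=3: arr=0 -> substrate=0 bound=0 product=3
t=4: arr=1 -> substrate=0 bound=1 product=3
t=5: arr=0 -> substrate=0 bound=1 product=3
t=6: arr=0 -> substrate=0 bound=0 product=4
t=7: arr=0 -> substrate=0 bound=0 product=4
t=8: arr=2 -> substrate=0 bound=2 product=4
t=9: arr=3 -> substrate=2 bound=3 product=4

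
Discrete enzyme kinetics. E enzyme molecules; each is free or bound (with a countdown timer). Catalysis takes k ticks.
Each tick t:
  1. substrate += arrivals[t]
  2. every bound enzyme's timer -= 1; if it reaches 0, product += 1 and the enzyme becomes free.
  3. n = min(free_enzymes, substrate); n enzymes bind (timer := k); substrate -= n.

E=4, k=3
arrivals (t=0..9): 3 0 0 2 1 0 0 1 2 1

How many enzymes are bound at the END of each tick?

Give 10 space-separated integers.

Answer: 3 3 3 2 3 3 1 1 3 4

Derivation:
t=0: arr=3 -> substrate=0 bound=3 product=0
t=1: arr=0 -> substrate=0 bound=3 product=0
t=2: arr=0 -> substrate=0 bound=3 product=0
t=3: arr=2 -> substrate=0 bound=2 product=3
t=4: arr=1 -> substrate=0 bound=3 product=3
t=5: arr=0 -> substrate=0 bound=3 product=3
t=6: arr=0 -> substrate=0 bound=1 product=5
t=7: arr=1 -> substrate=0 bound=1 product=6
t=8: arr=2 -> substrate=0 bound=3 product=6
t=9: arr=1 -> substrate=0 bound=4 product=6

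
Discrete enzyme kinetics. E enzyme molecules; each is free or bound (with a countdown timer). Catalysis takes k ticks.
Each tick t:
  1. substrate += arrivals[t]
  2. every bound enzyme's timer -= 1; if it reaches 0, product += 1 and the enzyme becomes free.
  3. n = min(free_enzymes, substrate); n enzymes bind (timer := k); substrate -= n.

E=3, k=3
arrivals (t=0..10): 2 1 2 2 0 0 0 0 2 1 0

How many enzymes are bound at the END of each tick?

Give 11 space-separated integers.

Answer: 2 3 3 3 3 3 2 1 3 3 3

Derivation:
t=0: arr=2 -> substrate=0 bound=2 product=0
t=1: arr=1 -> substrate=0 bound=3 product=0
t=2: arr=2 -> substrate=2 bound=3 product=0
t=3: arr=2 -> substrate=2 bound=3 product=2
t=4: arr=0 -> substrate=1 bound=3 product=3
t=5: arr=0 -> substrate=1 bound=3 product=3
t=6: arr=0 -> substrate=0 bound=2 product=5
t=7: arr=0 -> substrate=0 bound=1 product=6
t=8: arr=2 -> substrate=0 bound=3 product=6
t=9: arr=1 -> substrate=0 bound=3 product=7
t=10: arr=0 -> substrate=0 bound=3 product=7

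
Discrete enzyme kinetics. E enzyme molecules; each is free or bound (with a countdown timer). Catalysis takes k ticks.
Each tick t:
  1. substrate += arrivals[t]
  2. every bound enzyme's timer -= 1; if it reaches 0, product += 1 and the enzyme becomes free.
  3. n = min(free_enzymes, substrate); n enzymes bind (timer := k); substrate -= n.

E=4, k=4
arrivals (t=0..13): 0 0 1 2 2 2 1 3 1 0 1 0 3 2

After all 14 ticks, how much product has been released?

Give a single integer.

t=0: arr=0 -> substrate=0 bound=0 product=0
t=1: arr=0 -> substrate=0 bound=0 product=0
t=2: arr=1 -> substrate=0 bound=1 product=0
t=3: arr=2 -> substrate=0 bound=3 product=0
t=4: arr=2 -> substrate=1 bound=4 product=0
t=5: arr=2 -> substrate=3 bound=4 product=0
t=6: arr=1 -> substrate=3 bound=4 product=1
t=7: arr=3 -> substrate=4 bound=4 product=3
t=8: arr=1 -> substrate=4 bound=4 product=4
t=9: arr=0 -> substrate=4 bound=4 product=4
t=10: arr=1 -> substrate=4 bound=4 product=5
t=11: arr=0 -> substrate=2 bound=4 product=7
t=12: arr=3 -> substrate=4 bound=4 product=8
t=13: arr=2 -> substrate=6 bound=4 product=8

Answer: 8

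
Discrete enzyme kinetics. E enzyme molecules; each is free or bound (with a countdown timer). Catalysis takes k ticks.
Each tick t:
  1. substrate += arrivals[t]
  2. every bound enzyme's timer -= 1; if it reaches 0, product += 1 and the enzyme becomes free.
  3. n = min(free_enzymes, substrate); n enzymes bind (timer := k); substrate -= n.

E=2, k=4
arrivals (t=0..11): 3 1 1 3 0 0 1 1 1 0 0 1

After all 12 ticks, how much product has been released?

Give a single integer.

t=0: arr=3 -> substrate=1 bound=2 product=0
t=1: arr=1 -> substrate=2 bound=2 product=0
t=2: arr=1 -> substrate=3 bound=2 product=0
t=3: arr=3 -> substrate=6 bound=2 product=0
t=4: arr=0 -> substrate=4 bound=2 product=2
t=5: arr=0 -> substrate=4 bound=2 product=2
t=6: arr=1 -> substrate=5 bound=2 product=2
t=7: arr=1 -> substrate=6 bound=2 product=2
t=8: arr=1 -> substrate=5 bound=2 product=4
t=9: arr=0 -> substrate=5 bound=2 product=4
t=10: arr=0 -> substrate=5 bound=2 product=4
t=11: arr=1 -> substrate=6 bound=2 product=4

Answer: 4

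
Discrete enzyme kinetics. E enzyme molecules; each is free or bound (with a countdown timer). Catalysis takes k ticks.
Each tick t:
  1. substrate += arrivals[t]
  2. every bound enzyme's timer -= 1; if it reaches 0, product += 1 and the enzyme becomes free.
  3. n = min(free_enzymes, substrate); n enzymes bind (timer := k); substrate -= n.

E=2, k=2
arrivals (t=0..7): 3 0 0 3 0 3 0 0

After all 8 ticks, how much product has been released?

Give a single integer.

t=0: arr=3 -> substrate=1 bound=2 product=0
t=1: arr=0 -> substrate=1 bound=2 product=0
t=2: arr=0 -> substrate=0 bound=1 product=2
t=3: arr=3 -> substrate=2 bound=2 product=2
t=4: arr=0 -> substrate=1 bound=2 product=3
t=5: arr=3 -> substrate=3 bound=2 product=4
t=6: arr=0 -> substrate=2 bound=2 product=5
t=7: arr=0 -> substrate=1 bound=2 product=6

Answer: 6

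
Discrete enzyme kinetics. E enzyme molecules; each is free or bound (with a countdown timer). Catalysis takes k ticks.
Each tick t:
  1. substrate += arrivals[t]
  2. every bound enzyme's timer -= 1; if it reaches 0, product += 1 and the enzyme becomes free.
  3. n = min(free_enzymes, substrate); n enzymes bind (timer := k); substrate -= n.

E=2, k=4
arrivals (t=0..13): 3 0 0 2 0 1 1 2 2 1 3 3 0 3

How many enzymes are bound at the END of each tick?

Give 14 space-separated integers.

t=0: arr=3 -> substrate=1 bound=2 product=0
t=1: arr=0 -> substrate=1 bound=2 product=0
t=2: arr=0 -> substrate=1 bound=2 product=0
t=3: arr=2 -> substrate=3 bound=2 product=0
t=4: arr=0 -> substrate=1 bound=2 product=2
t=5: arr=1 -> substrate=2 bound=2 product=2
t=6: arr=1 -> substrate=3 bound=2 product=2
t=7: arr=2 -> substrate=5 bound=2 product=2
t=8: arr=2 -> substrate=5 bound=2 product=4
t=9: arr=1 -> substrate=6 bound=2 product=4
t=10: arr=3 -> substrate=9 bound=2 product=4
t=11: arr=3 -> substrate=12 bound=2 product=4
t=12: arr=0 -> substrate=10 bound=2 product=6
t=13: arr=3 -> substrate=13 bound=2 product=6

Answer: 2 2 2 2 2 2 2 2 2 2 2 2 2 2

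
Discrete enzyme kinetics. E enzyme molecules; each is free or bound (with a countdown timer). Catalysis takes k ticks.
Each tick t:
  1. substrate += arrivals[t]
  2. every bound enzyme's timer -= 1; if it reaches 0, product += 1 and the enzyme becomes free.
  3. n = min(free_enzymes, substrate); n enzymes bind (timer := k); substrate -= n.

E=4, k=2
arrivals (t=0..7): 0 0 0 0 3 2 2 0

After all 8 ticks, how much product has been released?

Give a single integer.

Answer: 4

Derivation:
t=0: arr=0 -> substrate=0 bound=0 product=0
t=1: arr=0 -> substrate=0 bound=0 product=0
t=2: arr=0 -> substrate=0 bound=0 product=0
t=3: arr=0 -> substrate=0 bound=0 product=0
t=4: arr=3 -> substrate=0 bound=3 product=0
t=5: arr=2 -> substrate=1 bound=4 product=0
t=6: arr=2 -> substrate=0 bound=4 product=3
t=7: arr=0 -> substrate=0 bound=3 product=4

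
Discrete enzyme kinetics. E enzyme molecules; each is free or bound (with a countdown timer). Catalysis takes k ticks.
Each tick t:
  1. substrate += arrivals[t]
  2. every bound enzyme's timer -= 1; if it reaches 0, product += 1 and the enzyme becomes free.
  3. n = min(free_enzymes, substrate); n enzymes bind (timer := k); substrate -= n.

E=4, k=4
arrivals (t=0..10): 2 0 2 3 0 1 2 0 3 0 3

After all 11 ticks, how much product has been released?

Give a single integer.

Answer: 8

Derivation:
t=0: arr=2 -> substrate=0 bound=2 product=0
t=1: arr=0 -> substrate=0 bound=2 product=0
t=2: arr=2 -> substrate=0 bound=4 product=0
t=3: arr=3 -> substrate=3 bound=4 product=0
t=4: arr=0 -> substrate=1 bound=4 product=2
t=5: arr=1 -> substrate=2 bound=4 product=2
t=6: arr=2 -> substrate=2 bound=4 product=4
t=7: arr=0 -> substrate=2 bound=4 product=4
t=8: arr=3 -> substrate=3 bound=4 product=6
t=9: arr=0 -> substrate=3 bound=4 product=6
t=10: arr=3 -> substrate=4 bound=4 product=8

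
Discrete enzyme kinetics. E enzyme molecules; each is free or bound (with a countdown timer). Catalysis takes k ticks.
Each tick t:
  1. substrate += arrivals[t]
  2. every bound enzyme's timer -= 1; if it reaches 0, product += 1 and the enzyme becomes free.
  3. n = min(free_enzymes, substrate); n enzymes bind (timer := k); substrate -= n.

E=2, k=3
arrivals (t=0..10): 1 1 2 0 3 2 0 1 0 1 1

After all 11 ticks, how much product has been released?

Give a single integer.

Answer: 6

Derivation:
t=0: arr=1 -> substrate=0 bound=1 product=0
t=1: arr=1 -> substrate=0 bound=2 product=0
t=2: arr=2 -> substrate=2 bound=2 product=0
t=3: arr=0 -> substrate=1 bound=2 product=1
t=4: arr=3 -> substrate=3 bound=2 product=2
t=5: arr=2 -> substrate=5 bound=2 product=2
t=6: arr=0 -> substrate=4 bound=2 product=3
t=7: arr=1 -> substrate=4 bound=2 product=4
t=8: arr=0 -> substrate=4 bound=2 product=4
t=9: arr=1 -> substrate=4 bound=2 product=5
t=10: arr=1 -> substrate=4 bound=2 product=6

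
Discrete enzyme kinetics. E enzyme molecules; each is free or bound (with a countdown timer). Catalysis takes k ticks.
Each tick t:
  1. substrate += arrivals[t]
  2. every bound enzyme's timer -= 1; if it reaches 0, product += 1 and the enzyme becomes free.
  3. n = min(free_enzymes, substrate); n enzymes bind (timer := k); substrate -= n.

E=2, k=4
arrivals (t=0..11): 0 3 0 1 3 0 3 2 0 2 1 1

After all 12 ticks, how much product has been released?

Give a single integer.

Answer: 4

Derivation:
t=0: arr=0 -> substrate=0 bound=0 product=0
t=1: arr=3 -> substrate=1 bound=2 product=0
t=2: arr=0 -> substrate=1 bound=2 product=0
t=3: arr=1 -> substrate=2 bound=2 product=0
t=4: arr=3 -> substrate=5 bound=2 product=0
t=5: arr=0 -> substrate=3 bound=2 product=2
t=6: arr=3 -> substrate=6 bound=2 product=2
t=7: arr=2 -> substrate=8 bound=2 product=2
t=8: arr=0 -> substrate=8 bound=2 product=2
t=9: arr=2 -> substrate=8 bound=2 product=4
t=10: arr=1 -> substrate=9 bound=2 product=4
t=11: arr=1 -> substrate=10 bound=2 product=4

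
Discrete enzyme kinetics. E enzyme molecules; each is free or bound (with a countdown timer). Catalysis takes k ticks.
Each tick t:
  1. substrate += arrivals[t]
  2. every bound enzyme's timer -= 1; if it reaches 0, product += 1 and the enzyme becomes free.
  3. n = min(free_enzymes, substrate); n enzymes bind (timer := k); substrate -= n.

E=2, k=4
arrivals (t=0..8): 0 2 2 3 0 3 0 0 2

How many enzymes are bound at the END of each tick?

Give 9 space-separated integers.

t=0: arr=0 -> substrate=0 bound=0 product=0
t=1: arr=2 -> substrate=0 bound=2 product=0
t=2: arr=2 -> substrate=2 bound=2 product=0
t=3: arr=3 -> substrate=5 bound=2 product=0
t=4: arr=0 -> substrate=5 bound=2 product=0
t=5: arr=3 -> substrate=6 bound=2 product=2
t=6: arr=0 -> substrate=6 bound=2 product=2
t=7: arr=0 -> substrate=6 bound=2 product=2
t=8: arr=2 -> substrate=8 bound=2 product=2

Answer: 0 2 2 2 2 2 2 2 2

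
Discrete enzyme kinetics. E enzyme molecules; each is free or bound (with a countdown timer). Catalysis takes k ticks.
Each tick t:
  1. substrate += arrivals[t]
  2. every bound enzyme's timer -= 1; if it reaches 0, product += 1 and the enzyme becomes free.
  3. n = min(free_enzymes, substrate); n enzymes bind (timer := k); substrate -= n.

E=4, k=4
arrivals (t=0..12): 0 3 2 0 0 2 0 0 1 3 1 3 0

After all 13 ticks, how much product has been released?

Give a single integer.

Answer: 8

Derivation:
t=0: arr=0 -> substrate=0 bound=0 product=0
t=1: arr=3 -> substrate=0 bound=3 product=0
t=2: arr=2 -> substrate=1 bound=4 product=0
t=3: arr=0 -> substrate=1 bound=4 product=0
t=4: arr=0 -> substrate=1 bound=4 product=0
t=5: arr=2 -> substrate=0 bound=4 product=3
t=6: arr=0 -> substrate=0 bound=3 product=4
t=7: arr=0 -> substrate=0 bound=3 product=4
t=8: arr=1 -> substrate=0 bound=4 product=4
t=9: arr=3 -> substrate=0 bound=4 product=7
t=10: arr=1 -> substrate=1 bound=4 product=7
t=11: arr=3 -> substrate=4 bound=4 product=7
t=12: arr=0 -> substrate=3 bound=4 product=8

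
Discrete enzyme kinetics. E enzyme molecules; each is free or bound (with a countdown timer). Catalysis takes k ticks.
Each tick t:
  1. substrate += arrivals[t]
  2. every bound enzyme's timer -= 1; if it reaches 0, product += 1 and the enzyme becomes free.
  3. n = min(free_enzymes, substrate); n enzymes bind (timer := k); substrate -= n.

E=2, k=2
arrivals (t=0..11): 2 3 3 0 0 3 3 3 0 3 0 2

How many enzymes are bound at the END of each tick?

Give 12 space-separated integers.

t=0: arr=2 -> substrate=0 bound=2 product=0
t=1: arr=3 -> substrate=3 bound=2 product=0
t=2: arr=3 -> substrate=4 bound=2 product=2
t=3: arr=0 -> substrate=4 bound=2 product=2
t=4: arr=0 -> substrate=2 bound=2 product=4
t=5: arr=3 -> substrate=5 bound=2 product=4
t=6: arr=3 -> substrate=6 bound=2 product=6
t=7: arr=3 -> substrate=9 bound=2 product=6
t=8: arr=0 -> substrate=7 bound=2 product=8
t=9: arr=3 -> substrate=10 bound=2 product=8
t=10: arr=0 -> substrate=8 bound=2 product=10
t=11: arr=2 -> substrate=10 bound=2 product=10

Answer: 2 2 2 2 2 2 2 2 2 2 2 2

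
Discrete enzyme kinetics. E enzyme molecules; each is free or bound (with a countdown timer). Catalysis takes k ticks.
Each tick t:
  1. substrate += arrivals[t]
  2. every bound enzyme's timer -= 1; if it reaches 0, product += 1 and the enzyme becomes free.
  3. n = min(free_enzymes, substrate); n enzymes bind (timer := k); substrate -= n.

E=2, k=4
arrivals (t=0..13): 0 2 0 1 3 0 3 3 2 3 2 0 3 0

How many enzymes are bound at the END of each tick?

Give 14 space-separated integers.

Answer: 0 2 2 2 2 2 2 2 2 2 2 2 2 2

Derivation:
t=0: arr=0 -> substrate=0 bound=0 product=0
t=1: arr=2 -> substrate=0 bound=2 product=0
t=2: arr=0 -> substrate=0 bound=2 product=0
t=3: arr=1 -> substrate=1 bound=2 product=0
t=4: arr=3 -> substrate=4 bound=2 product=0
t=5: arr=0 -> substrate=2 bound=2 product=2
t=6: arr=3 -> substrate=5 bound=2 product=2
t=7: arr=3 -> substrate=8 bound=2 product=2
t=8: arr=2 -> substrate=10 bound=2 product=2
t=9: arr=3 -> substrate=11 bound=2 product=4
t=10: arr=2 -> substrate=13 bound=2 product=4
t=11: arr=0 -> substrate=13 bound=2 product=4
t=12: arr=3 -> substrate=16 bound=2 product=4
t=13: arr=0 -> substrate=14 bound=2 product=6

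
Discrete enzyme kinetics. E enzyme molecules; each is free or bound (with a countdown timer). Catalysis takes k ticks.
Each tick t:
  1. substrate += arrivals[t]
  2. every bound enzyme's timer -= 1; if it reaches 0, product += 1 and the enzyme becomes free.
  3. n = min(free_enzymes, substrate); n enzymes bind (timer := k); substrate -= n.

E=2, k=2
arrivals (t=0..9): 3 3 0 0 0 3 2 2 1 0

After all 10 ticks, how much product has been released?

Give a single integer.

Answer: 8

Derivation:
t=0: arr=3 -> substrate=1 bound=2 product=0
t=1: arr=3 -> substrate=4 bound=2 product=0
t=2: arr=0 -> substrate=2 bound=2 product=2
t=3: arr=0 -> substrate=2 bound=2 product=2
t=4: arr=0 -> substrate=0 bound=2 product=4
t=5: arr=3 -> substrate=3 bound=2 product=4
t=6: arr=2 -> substrate=3 bound=2 product=6
t=7: arr=2 -> substrate=5 bound=2 product=6
t=8: arr=1 -> substrate=4 bound=2 product=8
t=9: arr=0 -> substrate=4 bound=2 product=8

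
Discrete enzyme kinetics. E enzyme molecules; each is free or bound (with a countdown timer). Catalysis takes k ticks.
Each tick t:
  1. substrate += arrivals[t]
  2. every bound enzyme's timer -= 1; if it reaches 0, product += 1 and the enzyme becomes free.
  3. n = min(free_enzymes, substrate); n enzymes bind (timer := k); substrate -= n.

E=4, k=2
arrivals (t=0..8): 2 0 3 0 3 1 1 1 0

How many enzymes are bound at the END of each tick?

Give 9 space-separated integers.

t=0: arr=2 -> substrate=0 bound=2 product=0
t=1: arr=0 -> substrate=0 bound=2 product=0
t=2: arr=3 -> substrate=0 bound=3 product=2
t=3: arr=0 -> substrate=0 bound=3 product=2
t=4: arr=3 -> substrate=0 bound=3 product=5
t=5: arr=1 -> substrate=0 bound=4 product=5
t=6: arr=1 -> substrate=0 bound=2 product=8
t=7: arr=1 -> substrate=0 bound=2 product=9
t=8: arr=0 -> substrate=0 bound=1 product=10

Answer: 2 2 3 3 3 4 2 2 1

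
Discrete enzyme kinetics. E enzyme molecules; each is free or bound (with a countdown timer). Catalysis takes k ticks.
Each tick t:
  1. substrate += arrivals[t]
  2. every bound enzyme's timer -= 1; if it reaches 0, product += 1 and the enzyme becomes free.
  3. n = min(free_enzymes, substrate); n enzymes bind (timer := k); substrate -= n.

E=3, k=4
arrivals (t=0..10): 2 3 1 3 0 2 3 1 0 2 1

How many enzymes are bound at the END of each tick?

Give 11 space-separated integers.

t=0: arr=2 -> substrate=0 bound=2 product=0
t=1: arr=3 -> substrate=2 bound=3 product=0
t=2: arr=1 -> substrate=3 bound=3 product=0
t=3: arr=3 -> substrate=6 bound=3 product=0
t=4: arr=0 -> substrate=4 bound=3 product=2
t=5: arr=2 -> substrate=5 bound=3 product=3
t=6: arr=3 -> substrate=8 bound=3 product=3
t=7: arr=1 -> substrate=9 bound=3 product=3
t=8: arr=0 -> substrate=7 bound=3 product=5
t=9: arr=2 -> substrate=8 bound=3 product=6
t=10: arr=1 -> substrate=9 bound=3 product=6

Answer: 2 3 3 3 3 3 3 3 3 3 3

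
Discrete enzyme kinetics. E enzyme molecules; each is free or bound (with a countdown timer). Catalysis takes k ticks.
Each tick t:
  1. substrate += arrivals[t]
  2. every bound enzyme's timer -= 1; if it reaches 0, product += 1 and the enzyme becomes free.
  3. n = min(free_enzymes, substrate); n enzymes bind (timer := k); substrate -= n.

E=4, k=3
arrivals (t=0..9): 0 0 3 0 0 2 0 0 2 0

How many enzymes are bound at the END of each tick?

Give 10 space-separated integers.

t=0: arr=0 -> substrate=0 bound=0 product=0
t=1: arr=0 -> substrate=0 bound=0 product=0
t=2: arr=3 -> substrate=0 bound=3 product=0
t=3: arr=0 -> substrate=0 bound=3 product=0
t=4: arr=0 -> substrate=0 bound=3 product=0
t=5: arr=2 -> substrate=0 bound=2 product=3
t=6: arr=0 -> substrate=0 bound=2 product=3
t=7: arr=0 -> substrate=0 bound=2 product=3
t=8: arr=2 -> substrate=0 bound=2 product=5
t=9: arr=0 -> substrate=0 bound=2 product=5

Answer: 0 0 3 3 3 2 2 2 2 2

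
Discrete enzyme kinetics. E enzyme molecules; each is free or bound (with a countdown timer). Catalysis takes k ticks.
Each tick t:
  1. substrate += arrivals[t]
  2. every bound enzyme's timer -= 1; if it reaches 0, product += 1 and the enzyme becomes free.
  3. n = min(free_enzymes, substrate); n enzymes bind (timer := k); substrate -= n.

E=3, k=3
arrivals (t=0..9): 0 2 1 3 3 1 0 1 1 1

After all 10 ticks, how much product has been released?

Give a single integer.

t=0: arr=0 -> substrate=0 bound=0 product=0
t=1: arr=2 -> substrate=0 bound=2 product=0
t=2: arr=1 -> substrate=0 bound=3 product=0
t=3: arr=3 -> substrate=3 bound=3 product=0
t=4: arr=3 -> substrate=4 bound=3 product=2
t=5: arr=1 -> substrate=4 bound=3 product=3
t=6: arr=0 -> substrate=4 bound=3 product=3
t=7: arr=1 -> substrate=3 bound=3 product=5
t=8: arr=1 -> substrate=3 bound=3 product=6
t=9: arr=1 -> substrate=4 bound=3 product=6

Answer: 6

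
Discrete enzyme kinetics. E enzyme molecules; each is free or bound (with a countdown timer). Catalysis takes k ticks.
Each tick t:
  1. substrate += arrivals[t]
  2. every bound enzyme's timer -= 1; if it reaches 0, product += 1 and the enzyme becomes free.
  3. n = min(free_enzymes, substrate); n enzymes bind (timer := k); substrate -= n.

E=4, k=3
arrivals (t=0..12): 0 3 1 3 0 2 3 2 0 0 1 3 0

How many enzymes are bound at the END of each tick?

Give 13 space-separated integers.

t=0: arr=0 -> substrate=0 bound=0 product=0
t=1: arr=3 -> substrate=0 bound=3 product=0
t=2: arr=1 -> substrate=0 bound=4 product=0
t=3: arr=3 -> substrate=3 bound=4 product=0
t=4: arr=0 -> substrate=0 bound=4 product=3
t=5: arr=2 -> substrate=1 bound=4 product=4
t=6: arr=3 -> substrate=4 bound=4 product=4
t=7: arr=2 -> substrate=3 bound=4 product=7
t=8: arr=0 -> substrate=2 bound=4 product=8
t=9: arr=0 -> substrate=2 bound=4 product=8
t=10: arr=1 -> substrate=0 bound=4 product=11
t=11: arr=3 -> substrate=2 bound=4 product=12
t=12: arr=0 -> substrate=2 bound=4 product=12

Answer: 0 3 4 4 4 4 4 4 4 4 4 4 4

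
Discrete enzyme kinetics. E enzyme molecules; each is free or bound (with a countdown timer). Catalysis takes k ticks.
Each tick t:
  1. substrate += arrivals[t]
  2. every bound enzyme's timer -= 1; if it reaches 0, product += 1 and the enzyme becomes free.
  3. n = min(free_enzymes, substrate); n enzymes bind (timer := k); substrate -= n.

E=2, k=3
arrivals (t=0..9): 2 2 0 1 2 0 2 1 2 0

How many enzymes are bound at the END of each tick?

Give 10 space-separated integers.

t=0: arr=2 -> substrate=0 bound=2 product=0
t=1: arr=2 -> substrate=2 bound=2 product=0
t=2: arr=0 -> substrate=2 bound=2 product=0
t=3: arr=1 -> substrate=1 bound=2 product=2
t=4: arr=2 -> substrate=3 bound=2 product=2
t=5: arr=0 -> substrate=3 bound=2 product=2
t=6: arr=2 -> substrate=3 bound=2 product=4
t=7: arr=1 -> substrate=4 bound=2 product=4
t=8: arr=2 -> substrate=6 bound=2 product=4
t=9: arr=0 -> substrate=4 bound=2 product=6

Answer: 2 2 2 2 2 2 2 2 2 2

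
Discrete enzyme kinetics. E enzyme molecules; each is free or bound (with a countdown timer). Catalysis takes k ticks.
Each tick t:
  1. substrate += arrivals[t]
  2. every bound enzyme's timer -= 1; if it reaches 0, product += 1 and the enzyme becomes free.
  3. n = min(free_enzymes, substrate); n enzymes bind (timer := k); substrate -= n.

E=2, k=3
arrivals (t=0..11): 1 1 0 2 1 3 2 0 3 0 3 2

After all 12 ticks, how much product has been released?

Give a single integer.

Answer: 6

Derivation:
t=0: arr=1 -> substrate=0 bound=1 product=0
t=1: arr=1 -> substrate=0 bound=2 product=0
t=2: arr=0 -> substrate=0 bound=2 product=0
t=3: arr=2 -> substrate=1 bound=2 product=1
t=4: arr=1 -> substrate=1 bound=2 product=2
t=5: arr=3 -> substrate=4 bound=2 product=2
t=6: arr=2 -> substrate=5 bound=2 product=3
t=7: arr=0 -> substrate=4 bound=2 product=4
t=8: arr=3 -> substrate=7 bound=2 product=4
t=9: arr=0 -> substrate=6 bound=2 product=5
t=10: arr=3 -> substrate=8 bound=2 product=6
t=11: arr=2 -> substrate=10 bound=2 product=6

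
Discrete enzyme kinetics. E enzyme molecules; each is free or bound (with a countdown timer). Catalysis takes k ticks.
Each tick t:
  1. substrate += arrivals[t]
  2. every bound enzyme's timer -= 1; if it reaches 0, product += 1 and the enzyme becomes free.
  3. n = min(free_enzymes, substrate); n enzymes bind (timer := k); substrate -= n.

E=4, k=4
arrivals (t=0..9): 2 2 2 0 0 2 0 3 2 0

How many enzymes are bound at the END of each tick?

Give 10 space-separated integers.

Answer: 2 4 4 4 4 4 4 4 4 4

Derivation:
t=0: arr=2 -> substrate=0 bound=2 product=0
t=1: arr=2 -> substrate=0 bound=4 product=0
t=2: arr=2 -> substrate=2 bound=4 product=0
t=3: arr=0 -> substrate=2 bound=4 product=0
t=4: arr=0 -> substrate=0 bound=4 product=2
t=5: arr=2 -> substrate=0 bound=4 product=4
t=6: arr=0 -> substrate=0 bound=4 product=4
t=7: arr=3 -> substrate=3 bound=4 product=4
t=8: arr=2 -> substrate=3 bound=4 product=6
t=9: arr=0 -> substrate=1 bound=4 product=8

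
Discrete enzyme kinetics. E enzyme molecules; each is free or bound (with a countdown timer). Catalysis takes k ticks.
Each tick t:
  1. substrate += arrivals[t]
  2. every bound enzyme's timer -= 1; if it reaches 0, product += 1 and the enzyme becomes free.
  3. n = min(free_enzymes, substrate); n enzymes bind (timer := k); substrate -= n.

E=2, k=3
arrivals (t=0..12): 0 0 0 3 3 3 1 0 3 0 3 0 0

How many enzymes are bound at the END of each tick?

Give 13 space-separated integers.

Answer: 0 0 0 2 2 2 2 2 2 2 2 2 2

Derivation:
t=0: arr=0 -> substrate=0 bound=0 product=0
t=1: arr=0 -> substrate=0 bound=0 product=0
t=2: arr=0 -> substrate=0 bound=0 product=0
t=3: arr=3 -> substrate=1 bound=2 product=0
t=4: arr=3 -> substrate=4 bound=2 product=0
t=5: arr=3 -> substrate=7 bound=2 product=0
t=6: arr=1 -> substrate=6 bound=2 product=2
t=7: arr=0 -> substrate=6 bound=2 product=2
t=8: arr=3 -> substrate=9 bound=2 product=2
t=9: arr=0 -> substrate=7 bound=2 product=4
t=10: arr=3 -> substrate=10 bound=2 product=4
t=11: arr=0 -> substrate=10 bound=2 product=4
t=12: arr=0 -> substrate=8 bound=2 product=6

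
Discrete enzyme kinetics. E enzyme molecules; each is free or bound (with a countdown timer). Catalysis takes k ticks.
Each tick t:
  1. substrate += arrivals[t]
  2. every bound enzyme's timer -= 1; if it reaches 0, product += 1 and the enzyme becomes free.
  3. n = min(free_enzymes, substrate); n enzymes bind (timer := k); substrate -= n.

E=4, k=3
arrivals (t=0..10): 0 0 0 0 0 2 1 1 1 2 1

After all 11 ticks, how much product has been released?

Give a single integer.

Answer: 4

Derivation:
t=0: arr=0 -> substrate=0 bound=0 product=0
t=1: arr=0 -> substrate=0 bound=0 product=0
t=2: arr=0 -> substrate=0 bound=0 product=0
t=3: arr=0 -> substrate=0 bound=0 product=0
t=4: arr=0 -> substrate=0 bound=0 product=0
t=5: arr=2 -> substrate=0 bound=2 product=0
t=6: arr=1 -> substrate=0 bound=3 product=0
t=7: arr=1 -> substrate=0 bound=4 product=0
t=8: arr=1 -> substrate=0 bound=3 product=2
t=9: arr=2 -> substrate=0 bound=4 product=3
t=10: arr=1 -> substrate=0 bound=4 product=4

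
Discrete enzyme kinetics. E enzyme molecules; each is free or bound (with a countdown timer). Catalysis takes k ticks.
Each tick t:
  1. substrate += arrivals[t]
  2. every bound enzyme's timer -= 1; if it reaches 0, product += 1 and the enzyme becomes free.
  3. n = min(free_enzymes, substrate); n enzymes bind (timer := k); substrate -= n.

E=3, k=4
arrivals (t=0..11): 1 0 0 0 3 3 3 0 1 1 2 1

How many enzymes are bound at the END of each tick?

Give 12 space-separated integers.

t=0: arr=1 -> substrate=0 bound=1 product=0
t=1: arr=0 -> substrate=0 bound=1 product=0
t=2: arr=0 -> substrate=0 bound=1 product=0
t=3: arr=0 -> substrate=0 bound=1 product=0
t=4: arr=3 -> substrate=0 bound=3 product=1
t=5: arr=3 -> substrate=3 bound=3 product=1
t=6: arr=3 -> substrate=6 bound=3 product=1
t=7: arr=0 -> substrate=6 bound=3 product=1
t=8: arr=1 -> substrate=4 bound=3 product=4
t=9: arr=1 -> substrate=5 bound=3 product=4
t=10: arr=2 -> substrate=7 bound=3 product=4
t=11: arr=1 -> substrate=8 bound=3 product=4

Answer: 1 1 1 1 3 3 3 3 3 3 3 3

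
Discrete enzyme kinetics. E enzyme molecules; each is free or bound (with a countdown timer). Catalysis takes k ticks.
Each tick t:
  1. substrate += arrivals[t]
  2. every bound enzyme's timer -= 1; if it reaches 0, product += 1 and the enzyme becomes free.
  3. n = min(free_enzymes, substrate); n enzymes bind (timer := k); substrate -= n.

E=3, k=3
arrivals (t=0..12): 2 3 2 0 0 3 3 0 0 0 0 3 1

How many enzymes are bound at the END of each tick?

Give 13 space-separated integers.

t=0: arr=2 -> substrate=0 bound=2 product=0
t=1: arr=3 -> substrate=2 bound=3 product=0
t=2: arr=2 -> substrate=4 bound=3 product=0
t=3: arr=0 -> substrate=2 bound=3 product=2
t=4: arr=0 -> substrate=1 bound=3 product=3
t=5: arr=3 -> substrate=4 bound=3 product=3
t=6: arr=3 -> substrate=5 bound=3 product=5
t=7: arr=0 -> substrate=4 bound=3 product=6
t=8: arr=0 -> substrate=4 bound=3 product=6
t=9: arr=0 -> substrate=2 bound=3 product=8
t=10: arr=0 -> substrate=1 bound=3 product=9
t=11: arr=3 -> substrate=4 bound=3 product=9
t=12: arr=1 -> substrate=3 bound=3 product=11

Answer: 2 3 3 3 3 3 3 3 3 3 3 3 3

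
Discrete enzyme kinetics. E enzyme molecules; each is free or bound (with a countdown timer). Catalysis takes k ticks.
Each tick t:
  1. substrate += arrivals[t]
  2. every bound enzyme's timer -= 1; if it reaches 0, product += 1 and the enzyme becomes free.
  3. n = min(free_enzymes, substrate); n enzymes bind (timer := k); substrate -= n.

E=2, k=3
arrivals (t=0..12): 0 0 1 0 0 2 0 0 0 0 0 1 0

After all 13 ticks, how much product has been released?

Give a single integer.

Answer: 3

Derivation:
t=0: arr=0 -> substrate=0 bound=0 product=0
t=1: arr=0 -> substrate=0 bound=0 product=0
t=2: arr=1 -> substrate=0 bound=1 product=0
t=3: arr=0 -> substrate=0 bound=1 product=0
t=4: arr=0 -> substrate=0 bound=1 product=0
t=5: arr=2 -> substrate=0 bound=2 product=1
t=6: arr=0 -> substrate=0 bound=2 product=1
t=7: arr=0 -> substrate=0 bound=2 product=1
t=8: arr=0 -> substrate=0 bound=0 product=3
t=9: arr=0 -> substrate=0 bound=0 product=3
t=10: arr=0 -> substrate=0 bound=0 product=3
t=11: arr=1 -> substrate=0 bound=1 product=3
t=12: arr=0 -> substrate=0 bound=1 product=3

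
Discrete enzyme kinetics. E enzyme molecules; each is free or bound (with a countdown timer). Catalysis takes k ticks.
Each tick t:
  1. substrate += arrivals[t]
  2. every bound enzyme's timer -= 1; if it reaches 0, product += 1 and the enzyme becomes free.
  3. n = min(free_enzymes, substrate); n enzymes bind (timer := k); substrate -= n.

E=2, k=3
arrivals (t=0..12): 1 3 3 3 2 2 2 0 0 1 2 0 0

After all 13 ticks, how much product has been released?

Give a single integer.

Answer: 7

Derivation:
t=0: arr=1 -> substrate=0 bound=1 product=0
t=1: arr=3 -> substrate=2 bound=2 product=0
t=2: arr=3 -> substrate=5 bound=2 product=0
t=3: arr=3 -> substrate=7 bound=2 product=1
t=4: arr=2 -> substrate=8 bound=2 product=2
t=5: arr=2 -> substrate=10 bound=2 product=2
t=6: arr=2 -> substrate=11 bound=2 product=3
t=7: arr=0 -> substrate=10 bound=2 product=4
t=8: arr=0 -> substrate=10 bound=2 product=4
t=9: arr=1 -> substrate=10 bound=2 product=5
t=10: arr=2 -> substrate=11 bound=2 product=6
t=11: arr=0 -> substrate=11 bound=2 product=6
t=12: arr=0 -> substrate=10 bound=2 product=7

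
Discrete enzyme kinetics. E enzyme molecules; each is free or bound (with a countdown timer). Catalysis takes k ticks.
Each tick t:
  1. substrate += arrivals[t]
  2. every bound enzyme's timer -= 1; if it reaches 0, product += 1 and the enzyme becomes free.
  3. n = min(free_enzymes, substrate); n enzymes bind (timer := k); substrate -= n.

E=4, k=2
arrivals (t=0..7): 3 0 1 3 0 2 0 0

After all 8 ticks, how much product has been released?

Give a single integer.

Answer: 9

Derivation:
t=0: arr=3 -> substrate=0 bound=3 product=0
t=1: arr=0 -> substrate=0 bound=3 product=0
t=2: arr=1 -> substrate=0 bound=1 product=3
t=3: arr=3 -> substrate=0 bound=4 product=3
t=4: arr=0 -> substrate=0 bound=3 product=4
t=5: arr=2 -> substrate=0 bound=2 product=7
t=6: arr=0 -> substrate=0 bound=2 product=7
t=7: arr=0 -> substrate=0 bound=0 product=9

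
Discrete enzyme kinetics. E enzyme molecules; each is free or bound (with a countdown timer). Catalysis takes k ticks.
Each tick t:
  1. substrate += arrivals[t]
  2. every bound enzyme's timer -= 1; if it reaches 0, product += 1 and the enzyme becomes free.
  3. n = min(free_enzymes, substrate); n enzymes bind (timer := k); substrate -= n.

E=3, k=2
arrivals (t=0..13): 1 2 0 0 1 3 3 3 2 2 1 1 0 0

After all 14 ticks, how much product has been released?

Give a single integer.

Answer: 15

Derivation:
t=0: arr=1 -> substrate=0 bound=1 product=0
t=1: arr=2 -> substrate=0 bound=3 product=0
t=2: arr=0 -> substrate=0 bound=2 product=1
t=3: arr=0 -> substrate=0 bound=0 product=3
t=4: arr=1 -> substrate=0 bound=1 product=3
t=5: arr=3 -> substrate=1 bound=3 product=3
t=6: arr=3 -> substrate=3 bound=3 product=4
t=7: arr=3 -> substrate=4 bound=3 product=6
t=8: arr=2 -> substrate=5 bound=3 product=7
t=9: arr=2 -> substrate=5 bound=3 product=9
t=10: arr=1 -> substrate=5 bound=3 product=10
t=11: arr=1 -> substrate=4 bound=3 product=12
t=12: arr=0 -> substrate=3 bound=3 product=13
t=13: arr=0 -> substrate=1 bound=3 product=15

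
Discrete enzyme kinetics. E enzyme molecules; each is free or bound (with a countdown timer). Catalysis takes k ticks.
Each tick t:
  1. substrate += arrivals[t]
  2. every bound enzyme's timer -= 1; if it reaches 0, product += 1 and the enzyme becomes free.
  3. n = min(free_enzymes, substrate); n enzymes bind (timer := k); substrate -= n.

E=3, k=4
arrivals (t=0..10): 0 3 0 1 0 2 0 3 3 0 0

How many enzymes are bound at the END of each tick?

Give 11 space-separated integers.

t=0: arr=0 -> substrate=0 bound=0 product=0
t=1: arr=3 -> substrate=0 bound=3 product=0
t=2: arr=0 -> substrate=0 bound=3 product=0
t=3: arr=1 -> substrate=1 bound=3 product=0
t=4: arr=0 -> substrate=1 bound=3 product=0
t=5: arr=2 -> substrate=0 bound=3 product=3
t=6: arr=0 -> substrate=0 bound=3 product=3
t=7: arr=3 -> substrate=3 bound=3 product=3
t=8: arr=3 -> substrate=6 bound=3 product=3
t=9: arr=0 -> substrate=3 bound=3 product=6
t=10: arr=0 -> substrate=3 bound=3 product=6

Answer: 0 3 3 3 3 3 3 3 3 3 3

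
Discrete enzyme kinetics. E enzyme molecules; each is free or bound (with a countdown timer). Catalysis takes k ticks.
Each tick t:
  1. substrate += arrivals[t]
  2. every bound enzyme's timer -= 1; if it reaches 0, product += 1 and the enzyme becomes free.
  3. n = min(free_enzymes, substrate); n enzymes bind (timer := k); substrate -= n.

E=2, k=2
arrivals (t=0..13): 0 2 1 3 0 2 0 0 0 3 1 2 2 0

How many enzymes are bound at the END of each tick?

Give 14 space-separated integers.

t=0: arr=0 -> substrate=0 bound=0 product=0
t=1: arr=2 -> substrate=0 bound=2 product=0
t=2: arr=1 -> substrate=1 bound=2 product=0
t=3: arr=3 -> substrate=2 bound=2 product=2
t=4: arr=0 -> substrate=2 bound=2 product=2
t=5: arr=2 -> substrate=2 bound=2 product=4
t=6: arr=0 -> substrate=2 bound=2 product=4
t=7: arr=0 -> substrate=0 bound=2 product=6
t=8: arr=0 -> substrate=0 bound=2 product=6
t=9: arr=3 -> substrate=1 bound=2 product=8
t=10: arr=1 -> substrate=2 bound=2 product=8
t=11: arr=2 -> substrate=2 bound=2 product=10
t=12: arr=2 -> substrate=4 bound=2 product=10
t=13: arr=0 -> substrate=2 bound=2 product=12

Answer: 0 2 2 2 2 2 2 2 2 2 2 2 2 2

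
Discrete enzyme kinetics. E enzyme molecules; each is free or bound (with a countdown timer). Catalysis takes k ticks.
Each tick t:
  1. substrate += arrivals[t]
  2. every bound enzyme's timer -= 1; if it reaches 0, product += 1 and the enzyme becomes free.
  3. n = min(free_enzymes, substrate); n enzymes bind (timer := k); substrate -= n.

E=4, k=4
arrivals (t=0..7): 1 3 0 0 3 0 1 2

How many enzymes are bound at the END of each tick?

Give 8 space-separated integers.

Answer: 1 4 4 4 4 3 4 4

Derivation:
t=0: arr=1 -> substrate=0 bound=1 product=0
t=1: arr=3 -> substrate=0 bound=4 product=0
t=2: arr=0 -> substrate=0 bound=4 product=0
t=3: arr=0 -> substrate=0 bound=4 product=0
t=4: arr=3 -> substrate=2 bound=4 product=1
t=5: arr=0 -> substrate=0 bound=3 product=4
t=6: arr=1 -> substrate=0 bound=4 product=4
t=7: arr=2 -> substrate=2 bound=4 product=4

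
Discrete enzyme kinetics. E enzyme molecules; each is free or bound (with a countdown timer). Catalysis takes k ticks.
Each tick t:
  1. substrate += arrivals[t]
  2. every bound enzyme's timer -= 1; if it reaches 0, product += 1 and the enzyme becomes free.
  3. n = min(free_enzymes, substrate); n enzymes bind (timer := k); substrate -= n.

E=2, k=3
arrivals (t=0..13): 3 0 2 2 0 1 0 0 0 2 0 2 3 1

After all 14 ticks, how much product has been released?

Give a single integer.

Answer: 8

Derivation:
t=0: arr=3 -> substrate=1 bound=2 product=0
t=1: arr=0 -> substrate=1 bound=2 product=0
t=2: arr=2 -> substrate=3 bound=2 product=0
t=3: arr=2 -> substrate=3 bound=2 product=2
t=4: arr=0 -> substrate=3 bound=2 product=2
t=5: arr=1 -> substrate=4 bound=2 product=2
t=6: arr=0 -> substrate=2 bound=2 product=4
t=7: arr=0 -> substrate=2 bound=2 product=4
t=8: arr=0 -> substrate=2 bound=2 product=4
t=9: arr=2 -> substrate=2 bound=2 product=6
t=10: arr=0 -> substrate=2 bound=2 product=6
t=11: arr=2 -> substrate=4 bound=2 product=6
t=12: arr=3 -> substrate=5 bound=2 product=8
t=13: arr=1 -> substrate=6 bound=2 product=8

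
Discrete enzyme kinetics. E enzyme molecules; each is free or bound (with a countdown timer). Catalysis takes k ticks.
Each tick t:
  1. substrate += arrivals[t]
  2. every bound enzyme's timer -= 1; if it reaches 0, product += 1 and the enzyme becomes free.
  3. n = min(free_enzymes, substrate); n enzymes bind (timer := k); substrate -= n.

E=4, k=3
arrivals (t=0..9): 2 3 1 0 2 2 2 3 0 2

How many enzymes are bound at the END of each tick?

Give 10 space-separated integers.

Answer: 2 4 4 4 4 4 4 4 4 4

Derivation:
t=0: arr=2 -> substrate=0 bound=2 product=0
t=1: arr=3 -> substrate=1 bound=4 product=0
t=2: arr=1 -> substrate=2 bound=4 product=0
t=3: arr=0 -> substrate=0 bound=4 product=2
t=4: arr=2 -> substrate=0 bound=4 product=4
t=5: arr=2 -> substrate=2 bound=4 product=4
t=6: arr=2 -> substrate=2 bound=4 product=6
t=7: arr=3 -> substrate=3 bound=4 product=8
t=8: arr=0 -> substrate=3 bound=4 product=8
t=9: arr=2 -> substrate=3 bound=4 product=10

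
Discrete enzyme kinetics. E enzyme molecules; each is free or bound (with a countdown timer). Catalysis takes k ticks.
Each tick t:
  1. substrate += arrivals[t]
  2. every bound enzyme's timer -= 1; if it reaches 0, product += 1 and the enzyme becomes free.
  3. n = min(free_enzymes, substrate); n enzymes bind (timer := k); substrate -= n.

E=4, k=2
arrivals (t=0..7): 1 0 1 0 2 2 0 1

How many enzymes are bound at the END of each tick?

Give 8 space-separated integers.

Answer: 1 1 1 1 2 4 2 1

Derivation:
t=0: arr=1 -> substrate=0 bound=1 product=0
t=1: arr=0 -> substrate=0 bound=1 product=0
t=2: arr=1 -> substrate=0 bound=1 product=1
t=3: arr=0 -> substrate=0 bound=1 product=1
t=4: arr=2 -> substrate=0 bound=2 product=2
t=5: arr=2 -> substrate=0 bound=4 product=2
t=6: arr=0 -> substrate=0 bound=2 product=4
t=7: arr=1 -> substrate=0 bound=1 product=6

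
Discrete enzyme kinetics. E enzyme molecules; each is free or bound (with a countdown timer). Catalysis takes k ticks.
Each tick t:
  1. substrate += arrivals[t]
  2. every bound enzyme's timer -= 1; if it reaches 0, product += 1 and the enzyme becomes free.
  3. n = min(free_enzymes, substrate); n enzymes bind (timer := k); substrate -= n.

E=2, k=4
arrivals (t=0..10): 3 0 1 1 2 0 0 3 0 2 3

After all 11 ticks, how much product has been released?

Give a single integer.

Answer: 4

Derivation:
t=0: arr=3 -> substrate=1 bound=2 product=0
t=1: arr=0 -> substrate=1 bound=2 product=0
t=2: arr=1 -> substrate=2 bound=2 product=0
t=3: arr=1 -> substrate=3 bound=2 product=0
t=4: arr=2 -> substrate=3 bound=2 product=2
t=5: arr=0 -> substrate=3 bound=2 product=2
t=6: arr=0 -> substrate=3 bound=2 product=2
t=7: arr=3 -> substrate=6 bound=2 product=2
t=8: arr=0 -> substrate=4 bound=2 product=4
t=9: arr=2 -> substrate=6 bound=2 product=4
t=10: arr=3 -> substrate=9 bound=2 product=4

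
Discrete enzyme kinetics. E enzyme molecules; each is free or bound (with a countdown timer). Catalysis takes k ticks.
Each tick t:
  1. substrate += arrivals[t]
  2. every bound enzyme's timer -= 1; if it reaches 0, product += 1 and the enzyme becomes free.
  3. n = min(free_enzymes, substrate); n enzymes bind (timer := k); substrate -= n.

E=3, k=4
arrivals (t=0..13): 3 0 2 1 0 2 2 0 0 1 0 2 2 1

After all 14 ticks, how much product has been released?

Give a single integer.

Answer: 9

Derivation:
t=0: arr=3 -> substrate=0 bound=3 product=0
t=1: arr=0 -> substrate=0 bound=3 product=0
t=2: arr=2 -> substrate=2 bound=3 product=0
t=3: arr=1 -> substrate=3 bound=3 product=0
t=4: arr=0 -> substrate=0 bound=3 product=3
t=5: arr=2 -> substrate=2 bound=3 product=3
t=6: arr=2 -> substrate=4 bound=3 product=3
t=7: arr=0 -> substrate=4 bound=3 product=3
t=8: arr=0 -> substrate=1 bound=3 product=6
t=9: arr=1 -> substrate=2 bound=3 product=6
t=10: arr=0 -> substrate=2 bound=3 product=6
t=11: arr=2 -> substrate=4 bound=3 product=6
t=12: arr=2 -> substrate=3 bound=3 product=9
t=13: arr=1 -> substrate=4 bound=3 product=9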